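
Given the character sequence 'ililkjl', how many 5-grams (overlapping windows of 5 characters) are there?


String 'ililkjl' has length L = 7.
Number of overlapping n-grams = L - n + 1
Substituting: 7 - 5 + 1 = 3

3


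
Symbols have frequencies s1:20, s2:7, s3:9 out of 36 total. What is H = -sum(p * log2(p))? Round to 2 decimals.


Computing entropy H = -sum(p_i * log2(p_i)):
  s1: p = 20/36 = 0.5556, -p*log2(p) = 0.4711
  s2: p = 7/36 = 0.1944, -p*log2(p) = 0.4594
  s3: p = 9/36 = 0.2500, -p*log2(p) = 0.5000
H = sum of terms = 1.4305
Rounded to 2 decimals: 1.43

1.43


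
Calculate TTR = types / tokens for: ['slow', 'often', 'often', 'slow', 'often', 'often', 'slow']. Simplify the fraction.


Tokens: 7
Unique types: ('often', 'slow') = 2
TTR = 2/7
Already in lowest terms.

2/7


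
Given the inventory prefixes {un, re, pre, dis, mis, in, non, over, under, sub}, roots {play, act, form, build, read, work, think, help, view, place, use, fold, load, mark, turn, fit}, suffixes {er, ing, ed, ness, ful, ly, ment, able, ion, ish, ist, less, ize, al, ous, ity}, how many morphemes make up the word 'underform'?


Segmenting 'underform' against the inventory:
  'under' -> prefix (morpheme 1)
  'form' -> root (morpheme 2)
Total morphemes: 2

2


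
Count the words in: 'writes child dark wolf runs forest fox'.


Counting words by splitting on spaces:
  Word 1: 'writes'
  Word 2: 'child'
  Word 3: 'dark'
  Word 4: 'wolf'
  Word 5: 'runs'
  Word 6: 'forest'
  Word 7: 'fox'
Total words: 7

7


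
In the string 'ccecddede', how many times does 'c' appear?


Scanning 'ccecddede' for 'c':
  Position 0: 'c' -> MATCH (count: 1)
  Position 1: 'c' -> MATCH (count: 2)
  Position 3: 'c' -> MATCH (count: 3)
Total occurrences of 'c': 3

3


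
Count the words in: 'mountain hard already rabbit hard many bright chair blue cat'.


Counting words by splitting on spaces:
  Word 1: 'mountain'
  Word 2: 'hard'
  Word 3: 'already'
  Word 4: 'rabbit'
  Word 5: 'hard'
  Word 6: 'many'
  Word 7: 'bright'
  Word 8: 'chair'
  Word 9: 'blue'
  Word 10: 'cat'
Total words: 10

10


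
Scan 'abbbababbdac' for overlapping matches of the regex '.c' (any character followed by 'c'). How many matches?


Pattern: .c means any character followed by 'c'.
Scanning 'abbbababbdac' position-by-position:
  Pos 0: window 'ab' -> no
  Pos 1: window 'bb' -> no
  Pos 2: window 'bb' -> no
  Pos 3: window 'ba' -> no
  Pos 4: window 'ab' -> no
  Pos 5: window 'ba' -> no
  Pos 6: window 'ab' -> no
  Pos 7: window 'bb' -> no
  Pos 8: window 'bd' -> no
  Pos 9: window 'da' -> no
  Pos 10: window 'ac' -> MATCH
  Pos 11: window 'c' -> no
Total matches: 1

1


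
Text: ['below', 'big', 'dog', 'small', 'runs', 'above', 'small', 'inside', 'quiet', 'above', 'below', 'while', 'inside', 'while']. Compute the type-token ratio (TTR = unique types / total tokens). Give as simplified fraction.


Tokens: 14
Unique types: ('above', 'below', 'big', 'dog', 'inside', 'quiet', 'runs', 'small', 'while') = 9
TTR = 9/14
Already in lowest terms.

9/14


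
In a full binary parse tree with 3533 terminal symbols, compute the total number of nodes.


Leaf nodes (terminals): 3533
Internal nodes = n - 1 = 3533 - 1 = 3532
Total = leaves + internal = 3533 + 3532 = 7065

7065


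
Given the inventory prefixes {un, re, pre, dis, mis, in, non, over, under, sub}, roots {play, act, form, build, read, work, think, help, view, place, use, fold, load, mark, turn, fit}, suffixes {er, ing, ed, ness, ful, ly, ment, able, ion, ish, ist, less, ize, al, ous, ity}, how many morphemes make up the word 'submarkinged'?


Segmenting 'submarkinged' against the inventory:
  'sub' -> prefix (morpheme 1)
  'mark' -> root (morpheme 2)
  'ing' -> suffix (morpheme 3)
  'ed' -> suffix (morpheme 4)
Total morphemes: 4

4


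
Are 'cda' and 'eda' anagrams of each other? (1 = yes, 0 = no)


Sort characters of 'cda': 'acd'
Sort characters of 'eda': 'ade'
Sorted forms differ -> they are NOT anagrams
Result: 0

0


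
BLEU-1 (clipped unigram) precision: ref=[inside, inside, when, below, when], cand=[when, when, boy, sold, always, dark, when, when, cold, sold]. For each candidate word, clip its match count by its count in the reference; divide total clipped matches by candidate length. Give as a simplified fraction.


Reference word counts: {'below': 1, 'inside': 2, 'when': 2}
Checking each candidate word (with clipping):
  'when' -> in reference (ref count 2, used 1/2) -> match (matches: 1)
  'when' -> in reference (ref count 2, used 2/2) -> match (matches: 2)
  'boy' -> not in reference -> no match (matches: 2)
  'sold' -> not in reference -> no match (matches: 2)
  'always' -> not in reference -> no match (matches: 2)
  'dark' -> not in reference -> no match (matches: 2)
  'when' -> ref count 2 already used up (2/2) -> clipped, no match (matches: 2)
  'when' -> ref count 2 already used up (2/2) -> clipped, no match (matches: 2)
  'cold' -> not in reference -> no match (matches: 2)
  'sold' -> not in reference -> no match (matches: 2)
Clipped matches: 2, Candidate length: 10
Precision = 2/10 = 1/5

1/5


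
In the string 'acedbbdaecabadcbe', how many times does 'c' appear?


Scanning 'acedbbdaecabadcbe' for 'c':
  Position 1: 'c' -> MATCH (count: 1)
  Position 9: 'c' -> MATCH (count: 2)
  Position 14: 'c' -> MATCH (count: 3)
Total occurrences of 'c': 3

3


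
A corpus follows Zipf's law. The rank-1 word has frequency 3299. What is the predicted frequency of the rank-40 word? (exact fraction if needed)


Zipf's law: freq(rank) = f1 / rank
f1 = 3299, rank = 40
freq = 3299 / 40
GCD(3299, 40) = 1
Simplified: 3299/40

3299/40


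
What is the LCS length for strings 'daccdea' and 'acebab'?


DP table for LCS of 'daccdea' and 'acebab':
       a  c  e  b  a  b
    0  0  0  0  0  0  0
  d 0  0  0  0  0  0  0
  a 0  1  1  1  1  1  1
  c 0  1  2  2  2  2  2
  c 0  1  2  2  2  2  2
  d 0  1  2  2  2  2  2
  e 0  1  2  3  3  3  3
  a 0  1  2  3  3  4  4
LCS: 'acea'
LCS length = 4

4


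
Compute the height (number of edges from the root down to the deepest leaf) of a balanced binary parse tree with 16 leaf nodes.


In a balanced binary tree with n leaves the deepest leaf is ceil(log2(n)) edges below the root.
log2(16) = 4.0000
ceil(4.0000) = 4
height (edges) = 4

4


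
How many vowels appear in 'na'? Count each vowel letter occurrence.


Scanning each character of 'na':
  Position 1: 'n' -> consonant (running count: 0)
  Position 2: 'a' -> vowel (running count: 1)
Total vowels: 1

1


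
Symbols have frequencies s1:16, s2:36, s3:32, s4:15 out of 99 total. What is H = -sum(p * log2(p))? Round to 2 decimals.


Computing entropy H = -sum(p_i * log2(p_i)):
  s1: p = 16/99 = 0.1616, -p*log2(p) = 0.4249
  s2: p = 36/99 = 0.3636, -p*log2(p) = 0.5307
  s3: p = 32/99 = 0.3232, -p*log2(p) = 0.5267
  s4: p = 15/99 = 0.1515, -p*log2(p) = 0.4125
H = sum of terms = 1.8948
Rounded to 2 decimals: 1.89

1.89


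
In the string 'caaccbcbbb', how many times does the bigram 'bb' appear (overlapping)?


Scanning 'caaccbcbbb' for bigram 'bb':
  Position 0: 'ca' -> no
  Position 1: 'aa' -> no
  Position 2: 'ac' -> no
  Position 3: 'cc' -> no
  Position 4: 'cb' -> no
  Position 5: 'bc' -> no
  Position 6: 'cb' -> no
  Position 7: 'bb' -> MATCH
  Position 8: 'bb' -> MATCH
Total matches: 2

2


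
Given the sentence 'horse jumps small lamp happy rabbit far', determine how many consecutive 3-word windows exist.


Word trigrams from [7] words:
  Trigram 1: (horse jumps small)
  Trigram 2: (jumps small lamp)
  Trigram 3: (small lamp happy)
  Trigram 4: (lamp happy rabbit)
  Trigram 5: (happy rabbit far)
Total word trigrams: 7 - 2 = 5

5


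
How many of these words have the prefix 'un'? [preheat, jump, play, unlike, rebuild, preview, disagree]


Checking each word for prefix 'un':
  'preheat' -> no (count: 0)
  'jump' -> no (count: 0)
  'play' -> no (count: 0)
  'unlike' -> YES, starts with 'un' (count: 1)
  'rebuild' -> no (count: 1)
  'preview' -> no (count: 1)
  'disagree' -> no (count: 1)
Total with prefix 'un': 1

1


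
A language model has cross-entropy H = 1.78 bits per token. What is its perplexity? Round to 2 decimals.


Perplexity formula: PP = 2^H
H = 1.78
PP = 2^1.78
Decompose: 2^1.78 = 2^1 * 2^0.78
2^1 = 2, 2^0.78 ~ 1.7171309
PP ~ 2 * 1.7171309 = 3.4342618
Rounded to 2 decimals: 3.43

3.43


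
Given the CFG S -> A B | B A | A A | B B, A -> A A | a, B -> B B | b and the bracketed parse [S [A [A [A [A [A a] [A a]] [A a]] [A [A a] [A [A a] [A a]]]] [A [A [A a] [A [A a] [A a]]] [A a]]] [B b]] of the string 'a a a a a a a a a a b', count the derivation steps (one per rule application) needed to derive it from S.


Every bracketed nonterminal node [X ...] in the tree is produced by exactly one rule application.
Reading the tree off as a leftmost derivation:
  Step 1: S  =>  A B   (applied S -> A B)
  Step 2: A B  =>  A A B   (applied A -> A A)
  Step 3: A A B  =>  A A A B   (applied A -> A A)
  Step 4: A A A B  =>  A A A A B   (applied A -> A A)
  Step 5: A A A A B  =>  A A A A A B   (applied A -> A A)
  Step 6: A A A A A B  =>  a A A A A B   (applied A -> a)
  Step 7: a A A A A B  =>  a a A A A B   (applied A -> a)
  Step 8: a a A A A B  =>  a a a A A B   (applied A -> a)
  Step 9: a a a A A B  =>  a a a A A A B   (applied A -> A A)
  Step 10: a a a A A A B  =>  a a a a A A B   (applied A -> a)
  Step 11: a a a a A A B  =>  a a a a A A A B   (applied A -> A A)
  Step 12: a a a a A A A B  =>  a a a a a A A B   (applied A -> a)
  Step 13: a a a a a A A B  =>  a a a a a a A B   (applied A -> a)
  Step 14: a a a a a a A B  =>  a a a a a a A A B   (applied A -> A A)
  Step 15: a a a a a a A A B  =>  a a a a a a A A A B   (applied A -> A A)
  Step 16: a a a a a a A A A B  =>  a a a a a a a A A B   (applied A -> a)
  Step 17: a a a a a a a A A B  =>  a a a a a a a A A A B   (applied A -> A A)
  Step 18: a a a a a a a A A A B  =>  a a a a a a a a A A B   (applied A -> a)
  Step 19: a a a a a a a a A A B  =>  a a a a a a a a a A B   (applied A -> a)
  Step 20: a a a a a a a a a A B  =>  a a a a a a a a a a B   (applied A -> a)
  Step 21: a a a a a a a a a a B  =>  a a a a a a a a a a b   (applied B -> b)
Final yield: a a a a a a a a a a b
Total rewrite steps: 21

21


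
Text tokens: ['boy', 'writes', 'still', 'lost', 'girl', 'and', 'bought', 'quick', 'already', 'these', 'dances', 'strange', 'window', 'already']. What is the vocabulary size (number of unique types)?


Listing all tokens and tracking unique types:
  Token 1: 'boy' -> NEW (unique so far: 1)
  Token 2: 'writes' -> NEW (unique so far: 2)
  Token 3: 'still' -> NEW (unique so far: 3)
  Token 4: 'lost' -> NEW (unique so far: 4)
  Token 5: 'girl' -> NEW (unique so far: 5)
  Token 6: 'and' -> NEW (unique so far: 6)
  Token 7: 'bought' -> NEW (unique so far: 7)
  Token 8: 'quick' -> NEW (unique so far: 8)
  Token 9: 'already' -> NEW (unique so far: 9)
  Token 10: 'these' -> NEW (unique so far: 10)
  Token 11: 'dances' -> NEW (unique so far: 11)
  Token 12: 'strange' -> NEW (unique so far: 12)
  Token 13: 'window' -> NEW (unique so far: 13)
  Token 14: 'already' -> duplicate (unique so far: 13)
Unique types: ('already', 'and', 'bought', 'boy', 'dances', 'girl', 'lost', 'quick', 'still', 'strange', 'these', 'window', 'writes')
Vocabulary size: 13

13


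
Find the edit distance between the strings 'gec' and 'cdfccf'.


Building DP table for s1='gec' (len 3) and s2='cdfccf' (len 6):
       c  d  f  c  c  f
    0  1  2  3  4  5  6
  g 1  1  2  3  4  5  6
  e 2  2  2  3  4  5  6
  c 3  2  3  3  3  4  5
Edit distance = dp[3][6] = 5

5


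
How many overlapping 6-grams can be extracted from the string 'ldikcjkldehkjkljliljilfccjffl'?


String 'ldikcjkldehkjkljliljilfccjffl' has length L = 29.
Number of overlapping n-grams = L - n + 1
Substituting: 29 - 6 + 1 = 24

24


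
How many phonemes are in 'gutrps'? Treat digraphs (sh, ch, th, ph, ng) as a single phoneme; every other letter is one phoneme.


Parsing 'gutrps' greedily, digraphs first:
  'g' -> consonant phoneme (phonemes so far: 1)
  'u' -> vowel phoneme (phonemes so far: 2)
  't' -> consonant phoneme (phonemes so far: 3)
  'r' -> consonant phoneme (phonemes so far: 4)
  'p' -> consonant phoneme (phonemes so far: 5)
  's' -> consonant phoneme (phonemes so far: 6)
Total phonemes: 6

6


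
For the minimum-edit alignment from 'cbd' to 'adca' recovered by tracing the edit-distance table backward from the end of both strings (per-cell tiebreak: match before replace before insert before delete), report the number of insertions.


Edit distance = 4. Backtracking from cell (3, 4) with preference match > replace > insert > delete,
then listing the resulting alignment 'cbd' -> 'adca' left to right:
  Step 1: insert 'a' [insertion #1]
  Step 2: replace c->d
  Step 3: replace b->c
  Step 4: replace d->a
Total insertions: 1

1


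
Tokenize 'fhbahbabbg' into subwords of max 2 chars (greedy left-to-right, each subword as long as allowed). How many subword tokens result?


'fhbahbabbg' has 10 characters.
Chunking with max size 2:
  Chunk 1: 'fh' (positions 0-1)
  Chunk 2: 'ba' (positions 2-3)
  Chunk 3: 'hb' (positions 4-5)
  Chunk 4: 'ab' (positions 6-7)
  Chunk 5: 'bg' (positions 8-9)
Total chunks: ceil(10 / 2) = 5

5


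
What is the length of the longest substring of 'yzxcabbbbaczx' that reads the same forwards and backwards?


Scanning 'yzxcabbbbaczx' for palindromic substrings.
Substring at positions 3-10: 'cabbbbac'.
Check: reverse('cabbbbac') = 'cabbbbac' -> palindrome confirmed.
Neighbouring characters ('x' / 'z') break symmetry, so it cannot extend further.
No longer palindromic substring exists; longest length = 8

8


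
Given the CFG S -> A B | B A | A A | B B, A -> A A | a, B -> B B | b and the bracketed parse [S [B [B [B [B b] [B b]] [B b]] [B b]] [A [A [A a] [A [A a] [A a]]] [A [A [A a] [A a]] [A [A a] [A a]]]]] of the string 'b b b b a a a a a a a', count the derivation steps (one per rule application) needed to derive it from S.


Every bracketed nonterminal node [X ...] in the tree is produced by exactly one rule application.
Reading the tree off as a leftmost derivation:
  Step 1: S  =>  B A   (applied S -> B A)
  Step 2: B A  =>  B B A   (applied B -> B B)
  Step 3: B B A  =>  B B B A   (applied B -> B B)
  Step 4: B B B A  =>  B B B B A   (applied B -> B B)
  Step 5: B B B B A  =>  b B B B A   (applied B -> b)
  Step 6: b B B B A  =>  b b B B A   (applied B -> b)
  Step 7: b b B B A  =>  b b b B A   (applied B -> b)
  Step 8: b b b B A  =>  b b b b A   (applied B -> b)
  Step 9: b b b b A  =>  b b b b A A   (applied A -> A A)
  Step 10: b b b b A A  =>  b b b b A A A   (applied A -> A A)
  Step 11: b b b b A A A  =>  b b b b a A A   (applied A -> a)
  Step 12: b b b b a A A  =>  b b b b a A A A   (applied A -> A A)
  Step 13: b b b b a A A A  =>  b b b b a a A A   (applied A -> a)
  Step 14: b b b b a a A A  =>  b b b b a a a A   (applied A -> a)
  Step 15: b b b b a a a A  =>  b b b b a a a A A   (applied A -> A A)
  Step 16: b b b b a a a A A  =>  b b b b a a a A A A   (applied A -> A A)
  Step 17: b b b b a a a A A A  =>  b b b b a a a a A A   (applied A -> a)
  Step 18: b b b b a a a a A A  =>  b b b b a a a a a A   (applied A -> a)
  Step 19: b b b b a a a a a A  =>  b b b b a a a a a A A   (applied A -> A A)
  Step 20: b b b b a a a a a A A  =>  b b b b a a a a a a A   (applied A -> a)
  Step 21: b b b b a a a a a a A  =>  b b b b a a a a a a a   (applied A -> a)
Final yield: b b b b a a a a a a a
Total rewrite steps: 21

21


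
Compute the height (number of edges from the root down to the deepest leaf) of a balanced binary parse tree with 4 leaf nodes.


In a balanced binary tree with n leaves the deepest leaf is ceil(log2(n)) edges below the root.
log2(4) = 2.0000
ceil(2.0000) = 2
height (edges) = 2

2


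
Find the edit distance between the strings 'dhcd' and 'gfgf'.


Building DP table for s1='dhcd' (len 4) and s2='gfgf' (len 4):
       g  f  g  f
    0  1  2  3  4
  d 1  1  2  3  4
  h 2  2  2  3  4
  c 3  3  3  3  4
  d 4  4  4  4  4
Edit distance = dp[4][4] = 4

4


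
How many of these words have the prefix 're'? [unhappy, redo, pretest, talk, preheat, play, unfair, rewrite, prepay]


Checking each word for prefix 're':
  'unhappy' -> no (count: 0)
  'redo' -> YES, starts with 're' (count: 1)
  'pretest' -> no (count: 1)
  'talk' -> no (count: 1)
  'preheat' -> no (count: 1)
  'play' -> no (count: 1)
  'unfair' -> no (count: 1)
  'rewrite' -> YES, starts with 're' (count: 2)
  'prepay' -> no (count: 2)
Total with prefix 're': 2

2


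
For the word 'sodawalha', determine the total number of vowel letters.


Scanning each character of 'sodawalha':
  Position 1: 's' -> consonant (running count: 0)
  Position 2: 'o' -> vowel (running count: 1)
  Position 3: 'd' -> consonant (running count: 1)
  Position 4: 'a' -> vowel (running count: 2)
  Position 5: 'w' -> consonant (running count: 2)
  Position 6: 'a' -> vowel (running count: 3)
  Position 7: 'l' -> consonant (running count: 3)
  Position 8: 'h' -> consonant (running count: 3)
  Position 9: 'a' -> vowel (running count: 4)
Total vowels: 4

4


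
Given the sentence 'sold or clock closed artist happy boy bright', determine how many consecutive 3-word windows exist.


Word trigrams from [8] words:
  Trigram 1: (sold or clock)
  Trigram 2: (or clock closed)
  Trigram 3: (clock closed artist)
  Trigram 4: (closed artist happy)
  Trigram 5: (artist happy boy)
  Trigram 6: (happy boy bright)
Total word trigrams: 8 - 2 = 6

6


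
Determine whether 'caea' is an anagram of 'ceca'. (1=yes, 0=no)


Sort characters of 'caea': 'aace'
Sort characters of 'ceca': 'acce'
Sorted forms differ -> they are NOT anagrams
Result: 0

0


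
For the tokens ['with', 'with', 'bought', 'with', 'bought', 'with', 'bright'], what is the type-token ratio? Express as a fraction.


Tokens: 7
Unique types: ('bought', 'bright', 'with') = 3
TTR = 3/7
Already in lowest terms.

3/7


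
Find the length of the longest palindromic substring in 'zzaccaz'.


Scanning 'zzaccaz' for palindromic substrings.
Substring at positions 1-6: 'zaccaz'.
Check: reverse('zaccaz') = 'zaccaz' -> palindrome confirmed.
Neighbouring characters ('z' / '-') break symmetry, so it cannot extend further.
No longer palindromic substring exists; longest length = 6

6


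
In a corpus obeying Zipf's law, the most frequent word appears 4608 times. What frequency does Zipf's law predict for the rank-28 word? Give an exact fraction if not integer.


Zipf's law: freq(rank) = f1 / rank
f1 = 4608, rank = 28
freq = 4608 / 28
GCD(4608, 28) = 4
Simplified: 1152/7

1152/7


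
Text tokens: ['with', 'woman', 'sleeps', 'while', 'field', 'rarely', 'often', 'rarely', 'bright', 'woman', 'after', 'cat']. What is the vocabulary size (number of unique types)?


Listing all tokens and tracking unique types:
  Token 1: 'with' -> NEW (unique so far: 1)
  Token 2: 'woman' -> NEW (unique so far: 2)
  Token 3: 'sleeps' -> NEW (unique so far: 3)
  Token 4: 'while' -> NEW (unique so far: 4)
  Token 5: 'field' -> NEW (unique so far: 5)
  Token 6: 'rarely' -> NEW (unique so far: 6)
  Token 7: 'often' -> NEW (unique so far: 7)
  Token 8: 'rarely' -> duplicate (unique so far: 7)
  Token 9: 'bright' -> NEW (unique so far: 8)
  Token 10: 'woman' -> duplicate (unique so far: 8)
  Token 11: 'after' -> NEW (unique so far: 9)
  Token 12: 'cat' -> NEW (unique so far: 10)
Unique types: ('after', 'bright', 'cat', 'field', 'often', 'rarely', 'sleeps', 'while', 'with', 'woman')
Vocabulary size: 10

10


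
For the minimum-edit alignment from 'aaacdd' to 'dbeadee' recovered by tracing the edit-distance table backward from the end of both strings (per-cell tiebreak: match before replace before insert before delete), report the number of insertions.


Edit distance = 6. Backtracking from cell (6, 7) with preference match > replace > insert > delete,
then listing the resulting alignment 'aaacdd' -> 'dbeadee' left to right:
  Step 1: insert 'd' [insertion #1]
  Step 2: replace a->b
  Step 3: replace a->e
  Step 4: keep 'a'
  Step 5: replace c->d
  Step 6: replace d->e
  Step 7: replace d->e
Total insertions: 1

1


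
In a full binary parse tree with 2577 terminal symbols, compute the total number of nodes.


Leaf nodes (terminals): 2577
Internal nodes = n - 1 = 2577 - 1 = 2576
Total = leaves + internal = 2577 + 2576 = 5153

5153


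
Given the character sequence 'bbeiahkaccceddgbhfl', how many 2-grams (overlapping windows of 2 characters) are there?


String 'bbeiahkaccceddgbhfl' has length L = 19.
Number of overlapping n-grams = L - n + 1
Substituting: 19 - 2 + 1 = 18

18


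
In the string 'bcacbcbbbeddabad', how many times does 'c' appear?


Scanning 'bcacbcbbbeddabad' for 'c':
  Position 1: 'c' -> MATCH (count: 1)
  Position 3: 'c' -> MATCH (count: 2)
  Position 5: 'c' -> MATCH (count: 3)
Total occurrences of 'c': 3

3


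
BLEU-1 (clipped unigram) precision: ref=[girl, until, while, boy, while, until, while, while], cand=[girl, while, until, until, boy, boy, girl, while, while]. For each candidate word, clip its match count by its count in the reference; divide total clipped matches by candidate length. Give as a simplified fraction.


Reference word counts: {'boy': 1, 'girl': 1, 'until': 2, 'while': 4}
Checking each candidate word (with clipping):
  'girl' -> in reference (ref count 1, used 1/1) -> match (matches: 1)
  'while' -> in reference (ref count 4, used 1/4) -> match (matches: 2)
  'until' -> in reference (ref count 2, used 1/2) -> match (matches: 3)
  'until' -> in reference (ref count 2, used 2/2) -> match (matches: 4)
  'boy' -> in reference (ref count 1, used 1/1) -> match (matches: 5)
  'boy' -> ref count 1 already used up (1/1) -> clipped, no match (matches: 5)
  'girl' -> ref count 1 already used up (1/1) -> clipped, no match (matches: 5)
  'while' -> in reference (ref count 4, used 2/4) -> match (matches: 6)
  'while' -> in reference (ref count 4, used 3/4) -> match (matches: 7)
Clipped matches: 7, Candidate length: 9
Precision = 7/9

7/9


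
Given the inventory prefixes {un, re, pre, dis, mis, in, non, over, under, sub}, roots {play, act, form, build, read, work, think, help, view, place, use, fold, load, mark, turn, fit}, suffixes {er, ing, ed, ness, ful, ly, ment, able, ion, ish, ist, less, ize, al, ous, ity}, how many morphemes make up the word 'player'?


Segmenting 'player' against the inventory:
  'play' -> root (morpheme 1)
  'er' -> suffix (morpheme 2)
Total morphemes: 2

2


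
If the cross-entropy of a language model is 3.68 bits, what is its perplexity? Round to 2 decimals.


Perplexity formula: PP = 2^H
H = 3.68
PP = 2^3.68
Decompose: 2^3.68 = 2^3 * 2^0.68
2^3 = 8, 2^0.68 ~ 1.6021398
PP ~ 8 * 1.6021398 = 12.8171184
Rounded to 2 decimals: 12.82

12.82


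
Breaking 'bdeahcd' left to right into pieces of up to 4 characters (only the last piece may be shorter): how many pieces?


'bdeahcd' has 7 characters.
Chunking with max size 4:
  Chunk 1: 'bdea' (positions 0-3)
  Chunk 2: 'hcd' (positions 4-6)
Total chunks: ceil(7 / 4) = 2

2


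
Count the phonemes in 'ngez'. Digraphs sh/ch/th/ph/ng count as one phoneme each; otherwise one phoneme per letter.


Parsing 'ngez' greedily, digraphs first:
  'ng' -> digraph (1 consonant phoneme) (phonemes so far: 1)
  'e' -> vowel phoneme (phonemes so far: 2)
  'z' -> consonant phoneme (phonemes so far: 3)
Total phonemes: 3

3


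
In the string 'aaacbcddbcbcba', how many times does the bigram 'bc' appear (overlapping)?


Scanning 'aaacbcddbcbcba' for bigram 'bc':
  Position 0: 'aa' -> no
  Position 1: 'aa' -> no
  Position 2: 'ac' -> no
  Position 3: 'cb' -> no
  Position 4: 'bc' -> MATCH
  Position 5: 'cd' -> no
  Position 6: 'dd' -> no
  Position 7: 'db' -> no
  Position 8: 'bc' -> MATCH
  Position 9: 'cb' -> no
  Position 10: 'bc' -> MATCH
  Position 11: 'cb' -> no
  Position 12: 'ba' -> no
Total matches: 3

3


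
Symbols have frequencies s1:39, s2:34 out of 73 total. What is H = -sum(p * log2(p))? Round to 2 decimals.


Computing entropy H = -sum(p_i * log2(p_i)):
  s1: p = 39/73 = 0.5342, -p*log2(p) = 0.4832
  s2: p = 34/73 = 0.4658, -p*log2(p) = 0.5134
H = sum of terms = 0.9966
Rounded to 2 decimals: 1.00

1.00


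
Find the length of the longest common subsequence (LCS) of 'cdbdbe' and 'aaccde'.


DP table for LCS of 'cdbdbe' and 'aaccde':
       a  a  c  c  d  e
    0  0  0  0  0  0  0
  c 0  0  0  1  1  1  1
  d 0  0  0  1  1  2  2
  b 0  0  0  1  1  2  2
  d 0  0  0  1  1  2  2
  b 0  0  0  1  1  2  2
  e 0  0  0  1  1  2  3
LCS: 'cde'
LCS length = 3

3


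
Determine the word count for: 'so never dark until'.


Counting words by splitting on spaces:
  Word 1: 'so'
  Word 2: 'never'
  Word 3: 'dark'
  Word 4: 'until'
Total words: 4

4


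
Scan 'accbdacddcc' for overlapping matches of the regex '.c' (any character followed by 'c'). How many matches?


Pattern: .c means any character followed by 'c'.
Scanning 'accbdacddcc' position-by-position:
  Pos 0: window 'ac' -> MATCH
  Pos 1: window 'cc' -> MATCH
  Pos 2: window 'cb' -> no
  Pos 3: window 'bd' -> no
  Pos 4: window 'da' -> no
  Pos 5: window 'ac' -> MATCH
  Pos 6: window 'cd' -> no
  Pos 7: window 'dd' -> no
  Pos 8: window 'dc' -> MATCH
  Pos 9: window 'cc' -> MATCH
  Pos 10: window 'c' -> no
Total matches: 5

5


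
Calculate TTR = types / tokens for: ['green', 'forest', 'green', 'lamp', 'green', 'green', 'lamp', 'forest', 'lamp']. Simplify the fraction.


Tokens: 9
Unique types: ('forest', 'green', 'lamp') = 3
TTR = 3/9
Simplify: divide both by 3 -> 1/3
TTR = 1/3

1/3


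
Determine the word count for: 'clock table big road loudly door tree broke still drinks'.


Counting words by splitting on spaces:
  Word 1: 'clock'
  Word 2: 'table'
  Word 3: 'big'
  Word 4: 'road'
  Word 5: 'loudly'
  Word 6: 'door'
  Word 7: 'tree'
  Word 8: 'broke'
  Word 9: 'still'
  Word 10: 'drinks'
Total words: 10

10


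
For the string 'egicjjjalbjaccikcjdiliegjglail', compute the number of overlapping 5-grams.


String 'egicjjjalbjaccikcjdiliegjglail' has length L = 30.
Number of overlapping n-grams = L - n + 1
Substituting: 30 - 5 + 1 = 26

26


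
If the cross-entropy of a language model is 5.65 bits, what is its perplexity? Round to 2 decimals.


Perplexity formula: PP = 2^H
H = 5.65
PP = 2^5.65
Decompose: 2^5.65 = 2^5 * 2^0.65
2^5 = 32, 2^0.65 ~ 1.5691682
PP ~ 32 * 1.5691682 = 50.2133824
Rounded to 2 decimals: 50.21

50.21


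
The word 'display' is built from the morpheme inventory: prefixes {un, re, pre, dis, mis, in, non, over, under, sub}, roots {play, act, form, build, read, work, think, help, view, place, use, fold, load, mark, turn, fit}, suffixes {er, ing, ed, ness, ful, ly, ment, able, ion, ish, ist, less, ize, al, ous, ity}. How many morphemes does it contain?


Segmenting 'display' against the inventory:
  'dis' -> prefix (morpheme 1)
  'play' -> root (morpheme 2)
Total morphemes: 2

2


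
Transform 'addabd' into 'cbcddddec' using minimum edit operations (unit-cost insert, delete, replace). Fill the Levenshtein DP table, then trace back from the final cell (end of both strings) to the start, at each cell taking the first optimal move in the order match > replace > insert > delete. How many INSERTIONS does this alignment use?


Edit distance = 7. Backtracking from cell (6, 9) with preference match > replace > insert > delete,
then listing the resulting alignment 'addabd' -> 'cbcddddec' left to right:
  Step 1: insert 'c' [insertion #1]
  Step 2: insert 'b' [insertion #2]
  Step 3: insert 'c' [insertion #3]
  Step 4: replace a->d
  Step 5: keep 'd'
  Step 6: keep 'd'
  Step 7: replace a->d
  Step 8: replace b->e
  Step 9: replace d->c
Total insertions: 3

3


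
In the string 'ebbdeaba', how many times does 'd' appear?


Scanning 'ebbdeaba' for 'd':
  Position 3: 'd' -> MATCH (count: 1)
Total occurrences of 'd': 1

1


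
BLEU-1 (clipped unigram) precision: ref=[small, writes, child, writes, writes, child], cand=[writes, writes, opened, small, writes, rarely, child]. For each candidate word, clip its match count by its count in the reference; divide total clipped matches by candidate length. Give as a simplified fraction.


Reference word counts: {'child': 2, 'small': 1, 'writes': 3}
Checking each candidate word (with clipping):
  'writes' -> in reference (ref count 3, used 1/3) -> match (matches: 1)
  'writes' -> in reference (ref count 3, used 2/3) -> match (matches: 2)
  'opened' -> not in reference -> no match (matches: 2)
  'small' -> in reference (ref count 1, used 1/1) -> match (matches: 3)
  'writes' -> in reference (ref count 3, used 3/3) -> match (matches: 4)
  'rarely' -> not in reference -> no match (matches: 4)
  'child' -> in reference (ref count 2, used 1/2) -> match (matches: 5)
Clipped matches: 5, Candidate length: 7
Precision = 5/7

5/7


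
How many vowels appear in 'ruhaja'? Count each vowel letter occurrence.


Scanning each character of 'ruhaja':
  Position 1: 'r' -> consonant (running count: 0)
  Position 2: 'u' -> vowel (running count: 1)
  Position 3: 'h' -> consonant (running count: 1)
  Position 4: 'a' -> vowel (running count: 2)
  Position 5: 'j' -> consonant (running count: 2)
  Position 6: 'a' -> vowel (running count: 3)
Total vowels: 3

3


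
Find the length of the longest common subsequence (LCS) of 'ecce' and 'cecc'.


DP table for LCS of 'ecce' and 'cecc':
       c  e  c  c
    0  0  0  0  0
  e 0  0  1  1  1
  c 0  1  1  2  2
  c 0  1  1  2  3
  e 0  1  2  2  3
LCS: 'ecc'
LCS length = 3

3


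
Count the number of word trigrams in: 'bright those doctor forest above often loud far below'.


Word trigrams from [9] words:
  Trigram 1: (bright those doctor)
  Trigram 2: (those doctor forest)
  Trigram 3: (doctor forest above)
  Trigram 4: (forest above often)
  Trigram 5: (above often loud)
  Trigram 6: (often loud far)
  Trigram 7: (loud far below)
Total word trigrams: 9 - 2 = 7

7


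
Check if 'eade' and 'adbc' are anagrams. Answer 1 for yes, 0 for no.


Sort characters of 'eade': 'adee'
Sort characters of 'adbc': 'abcd'
Sorted forms differ -> they are NOT anagrams
Result: 0

0


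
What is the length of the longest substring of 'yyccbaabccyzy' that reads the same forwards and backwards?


Scanning 'yyccbaabccyzy' for palindromic substrings.
Substring at positions 1-10: 'yccbaabccy'.
Check: reverse('yccbaabccy') = 'yccbaabccy' -> palindrome confirmed.
Neighbouring characters ('y' / 'z') break symmetry, so it cannot extend further.
No longer palindromic substring exists; longest length = 10

10


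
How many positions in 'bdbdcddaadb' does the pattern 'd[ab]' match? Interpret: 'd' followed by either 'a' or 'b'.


Pattern: d[ab] means 'd' followed by either 'a' or 'b'.
Scanning 'bdbdcddaadb' position-by-position:
  Pos 0: window 'bd' -> no
  Pos 1: window 'db' -> MATCH
  Pos 2: window 'bd' -> no
  Pos 3: window 'dc' -> no
  Pos 4: window 'cd' -> no
  Pos 5: window 'dd' -> no
  Pos 6: window 'da' -> MATCH
  Pos 7: window 'aa' -> no
  Pos 8: window 'ad' -> no
  Pos 9: window 'db' -> MATCH
  Pos 10: window 'b' -> no
Total matches: 3

3


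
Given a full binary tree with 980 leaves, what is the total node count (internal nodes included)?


Leaf nodes (terminals): 980
Internal nodes = n - 1 = 980 - 1 = 979
Total = leaves + internal = 980 + 979 = 1959

1959


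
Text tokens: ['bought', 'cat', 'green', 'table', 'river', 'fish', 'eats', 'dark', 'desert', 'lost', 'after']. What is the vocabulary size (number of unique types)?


Listing all tokens and tracking unique types:
  Token 1: 'bought' -> NEW (unique so far: 1)
  Token 2: 'cat' -> NEW (unique so far: 2)
  Token 3: 'green' -> NEW (unique so far: 3)
  Token 4: 'table' -> NEW (unique so far: 4)
  Token 5: 'river' -> NEW (unique so far: 5)
  Token 6: 'fish' -> NEW (unique so far: 6)
  Token 7: 'eats' -> NEW (unique so far: 7)
  Token 8: 'dark' -> NEW (unique so far: 8)
  Token 9: 'desert' -> NEW (unique so far: 9)
  Token 10: 'lost' -> NEW (unique so far: 10)
  Token 11: 'after' -> NEW (unique so far: 11)
Unique types: ('after', 'bought', 'cat', 'dark', 'desert', 'eats', 'fish', 'green', 'lost', 'river', 'table')
Vocabulary size: 11

11


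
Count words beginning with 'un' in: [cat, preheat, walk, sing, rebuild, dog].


Checking each word for prefix 'un':
  'cat' -> no (count: 0)
  'preheat' -> no (count: 0)
  'walk' -> no (count: 0)
  'sing' -> no (count: 0)
  'rebuild' -> no (count: 0)
  'dog' -> no (count: 0)
Total with prefix 'un': 0

0


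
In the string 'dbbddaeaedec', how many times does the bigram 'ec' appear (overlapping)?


Scanning 'dbbddaeaedec' for bigram 'ec':
  Position 0: 'db' -> no
  Position 1: 'bb' -> no
  Position 2: 'bd' -> no
  Position 3: 'dd' -> no
  Position 4: 'da' -> no
  Position 5: 'ae' -> no
  Position 6: 'ea' -> no
  Position 7: 'ae' -> no
  Position 8: 'ed' -> no
  Position 9: 'de' -> no
  Position 10: 'ec' -> MATCH
Total matches: 1

1


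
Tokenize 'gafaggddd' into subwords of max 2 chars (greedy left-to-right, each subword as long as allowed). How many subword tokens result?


'gafaggddd' has 9 characters.
Chunking with max size 2:
  Chunk 1: 'ga' (positions 0-1)
  Chunk 2: 'fa' (positions 2-3)
  Chunk 3: 'gg' (positions 4-5)
  Chunk 4: 'dd' (positions 6-7)
  Chunk 5: 'd' (positions 8-8)
Total chunks: ceil(9 / 2) = 5

5


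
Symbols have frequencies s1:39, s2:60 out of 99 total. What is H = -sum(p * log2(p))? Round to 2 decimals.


Computing entropy H = -sum(p_i * log2(p_i)):
  s1: p = 39/99 = 0.3939, -p*log2(p) = 0.5294
  s2: p = 60/99 = 0.6061, -p*log2(p) = 0.4379
H = sum of terms = 0.9673
Rounded to 2 decimals: 0.97

0.97


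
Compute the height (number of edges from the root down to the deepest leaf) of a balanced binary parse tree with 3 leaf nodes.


In a balanced binary tree with n leaves the deepest leaf is ceil(log2(n)) edges below the root.
log2(3) = 1.5850
ceil(1.5850) = 2
height (edges) = 2

2


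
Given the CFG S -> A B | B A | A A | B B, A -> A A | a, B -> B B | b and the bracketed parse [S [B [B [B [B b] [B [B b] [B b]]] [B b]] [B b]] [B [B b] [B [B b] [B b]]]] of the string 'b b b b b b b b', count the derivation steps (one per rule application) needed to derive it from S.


Every bracketed nonterminal node [X ...] in the tree is produced by exactly one rule application.
Reading the tree off as a leftmost derivation:
  Step 1: S  =>  B B   (applied S -> B B)
  Step 2: B B  =>  B B B   (applied B -> B B)
  Step 3: B B B  =>  B B B B   (applied B -> B B)
  Step 4: B B B B  =>  B B B B B   (applied B -> B B)
  Step 5: B B B B B  =>  b B B B B   (applied B -> b)
  Step 6: b B B B B  =>  b B B B B B   (applied B -> B B)
  Step 7: b B B B B B  =>  b b B B B B   (applied B -> b)
  Step 8: b b B B B B  =>  b b b B B B   (applied B -> b)
  Step 9: b b b B B B  =>  b b b b B B   (applied B -> b)
  Step 10: b b b b B B  =>  b b b b b B   (applied B -> b)
  Step 11: b b b b b B  =>  b b b b b B B   (applied B -> B B)
  Step 12: b b b b b B B  =>  b b b b b b B   (applied B -> b)
  Step 13: b b b b b b B  =>  b b b b b b B B   (applied B -> B B)
  Step 14: b b b b b b B B  =>  b b b b b b b B   (applied B -> b)
  Step 15: b b b b b b b B  =>  b b b b b b b b   (applied B -> b)
Final yield: b b b b b b b b
Total rewrite steps: 15

15


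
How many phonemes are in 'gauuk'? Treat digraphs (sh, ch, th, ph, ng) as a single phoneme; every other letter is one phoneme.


Parsing 'gauuk' greedily, digraphs first:
  'g' -> consonant phoneme (phonemes so far: 1)
  'a' -> vowel phoneme (phonemes so far: 2)
  'u' -> vowel phoneme (phonemes so far: 3)
  'u' -> vowel phoneme (phonemes so far: 4)
  'k' -> consonant phoneme (phonemes so far: 5)
Total phonemes: 5

5


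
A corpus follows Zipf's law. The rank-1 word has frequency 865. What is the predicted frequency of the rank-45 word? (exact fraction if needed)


Zipf's law: freq(rank) = f1 / rank
f1 = 865, rank = 45
freq = 865 / 45
GCD(865, 45) = 5
Simplified: 173/9

173/9


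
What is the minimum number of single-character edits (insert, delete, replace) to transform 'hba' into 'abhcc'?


Building DP table for s1='hba' (len 3) and s2='abhcc' (len 5):
       a  b  h  c  c
    0  1  2  3  4  5
  h 1  1  2  2  3  4
  b 2  2  1  2  3  4
  a 3  2  2  2  3  4
Edit distance = dp[3][5] = 4

4


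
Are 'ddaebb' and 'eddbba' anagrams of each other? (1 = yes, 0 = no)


Sort characters of 'ddaebb': 'abbdde'
Sort characters of 'eddbba': 'abbdde'
Sorted forms match -> they ARE anagrams
Result: 1

1


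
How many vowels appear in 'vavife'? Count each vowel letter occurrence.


Scanning each character of 'vavife':
  Position 1: 'v' -> consonant (running count: 0)
  Position 2: 'a' -> vowel (running count: 1)
  Position 3: 'v' -> consonant (running count: 1)
  Position 4: 'i' -> vowel (running count: 2)
  Position 5: 'f' -> consonant (running count: 2)
  Position 6: 'e' -> vowel (running count: 3)
Total vowels: 3

3


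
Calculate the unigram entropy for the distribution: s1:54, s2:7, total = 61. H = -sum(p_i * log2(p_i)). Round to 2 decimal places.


Computing entropy H = -sum(p_i * log2(p_i)):
  s1: p = 54/61 = 0.8852, -p*log2(p) = 0.1557
  s2: p = 7/61 = 0.1148, -p*log2(p) = 0.3584
H = sum of terms = 0.5141
Rounded to 2 decimals: 0.51

0.51


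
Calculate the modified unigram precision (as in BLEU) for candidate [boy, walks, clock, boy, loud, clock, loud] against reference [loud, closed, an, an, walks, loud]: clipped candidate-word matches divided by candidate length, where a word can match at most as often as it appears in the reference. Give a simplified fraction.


Reference word counts: {'an': 2, 'closed': 1, 'loud': 2, 'walks': 1}
Checking each candidate word (with clipping):
  'boy' -> not in reference -> no match (matches: 0)
  'walks' -> in reference (ref count 1, used 1/1) -> match (matches: 1)
  'clock' -> not in reference -> no match (matches: 1)
  'boy' -> not in reference -> no match (matches: 1)
  'loud' -> in reference (ref count 2, used 1/2) -> match (matches: 2)
  'clock' -> not in reference -> no match (matches: 2)
  'loud' -> in reference (ref count 2, used 2/2) -> match (matches: 3)
Clipped matches: 3, Candidate length: 7
Precision = 3/7

3/7


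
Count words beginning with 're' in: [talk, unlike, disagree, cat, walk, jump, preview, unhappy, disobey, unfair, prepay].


Checking each word for prefix 're':
  'talk' -> no (count: 0)
  'unlike' -> no (count: 0)
  'disagree' -> no (count: 0)
  'cat' -> no (count: 0)
  'walk' -> no (count: 0)
  'jump' -> no (count: 0)
  'preview' -> no (count: 0)
  'unhappy' -> no (count: 0)
  'disobey' -> no (count: 0)
  'unfair' -> no (count: 0)
  'prepay' -> no (count: 0)
Total with prefix 're': 0

0


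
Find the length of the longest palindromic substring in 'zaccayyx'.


Scanning 'zaccayyx' for palindromic substrings.
Substring at positions 1-4: 'acca'.
Check: reverse('acca') = 'acca' -> palindrome confirmed.
Neighbouring characters ('z' / 'y') break symmetry, so it cannot extend further.
No longer palindromic substring exists; longest length = 4

4


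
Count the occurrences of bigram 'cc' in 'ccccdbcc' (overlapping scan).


Scanning 'ccccdbcc' for bigram 'cc':
  Position 0: 'cc' -> MATCH
  Position 1: 'cc' -> MATCH
  Position 2: 'cc' -> MATCH
  Position 3: 'cd' -> no
  Position 4: 'db' -> no
  Position 5: 'bc' -> no
  Position 6: 'cc' -> MATCH
Total matches: 4

4


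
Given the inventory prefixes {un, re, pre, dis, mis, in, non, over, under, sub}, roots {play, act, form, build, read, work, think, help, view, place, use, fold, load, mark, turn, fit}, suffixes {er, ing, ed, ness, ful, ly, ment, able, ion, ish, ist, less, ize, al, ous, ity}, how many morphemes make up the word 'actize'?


Segmenting 'actize' against the inventory:
  'act' -> root (morpheme 1)
  'ize' -> suffix (morpheme 2)
Total morphemes: 2

2


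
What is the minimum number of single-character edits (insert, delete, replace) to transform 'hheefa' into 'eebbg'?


Building DP table for s1='hheefa' (len 6) and s2='eebbg' (len 5):
       e  e  b  b  g
    0  1  2  3  4  5
  h 1  1  2  3  4  5
  h 2  2  2  3  4  5
  e 3  2  2  3  4  5
  e 4  3  2  3  4  5
  f 5  4  3  3  4  5
  a 6  5  4  4  4  5
Edit distance = dp[6][5] = 5

5
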